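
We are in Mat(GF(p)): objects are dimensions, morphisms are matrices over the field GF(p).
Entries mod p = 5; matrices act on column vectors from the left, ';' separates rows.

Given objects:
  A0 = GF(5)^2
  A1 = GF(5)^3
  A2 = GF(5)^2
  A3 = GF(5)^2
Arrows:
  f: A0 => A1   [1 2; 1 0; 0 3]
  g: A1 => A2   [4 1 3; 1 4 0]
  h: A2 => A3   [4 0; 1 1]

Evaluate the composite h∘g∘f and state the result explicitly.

Answer: [0 3; 0 4]

Derivation:
  e0=⟨1,0⟩ f=>⟨1,1,0⟩ g=>⟨0,0⟩ h=>⟨0,0⟩
  e1=⟨0,1⟩ f=>⟨2,0,3⟩ g=>⟨2,2⟩ h=>⟨3,4⟩
composite: [0 3; 0 4]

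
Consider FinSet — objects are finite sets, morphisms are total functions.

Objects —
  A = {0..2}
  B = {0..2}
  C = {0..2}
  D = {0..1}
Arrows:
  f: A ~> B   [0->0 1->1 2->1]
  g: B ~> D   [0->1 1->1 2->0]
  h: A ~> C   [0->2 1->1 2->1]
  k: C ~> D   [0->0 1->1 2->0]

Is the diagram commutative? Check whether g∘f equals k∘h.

Along f;g (path 1):
  0 f~>0 g~>1
  1 f~>1 g~>1
  2 f~>1 g~>1
  composite₁ = [0->1 1->1 2->1]
Along h;k (path 2):
  0 h~>2 k~>0
  1 h~>1 k~>1
  2 h~>1 k~>1
  composite₂ = [0->0 1->1 2->1]
Equal? distinct morphisms ✗

Answer: DOES NOT COMMUTE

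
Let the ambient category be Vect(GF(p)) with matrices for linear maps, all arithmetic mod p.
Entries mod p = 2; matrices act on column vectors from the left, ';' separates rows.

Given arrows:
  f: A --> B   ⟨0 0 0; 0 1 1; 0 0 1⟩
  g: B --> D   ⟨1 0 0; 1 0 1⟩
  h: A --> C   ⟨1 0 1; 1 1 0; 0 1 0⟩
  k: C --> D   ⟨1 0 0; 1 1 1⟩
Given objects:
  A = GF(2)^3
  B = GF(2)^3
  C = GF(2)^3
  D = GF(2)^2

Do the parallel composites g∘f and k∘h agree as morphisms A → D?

Answer: DOES NOT COMMUTE

Derivation:
1) trace f;g:
  e0=(1,0,0) f-->(0,0,0) g-->(0,0)
  e1=(0,1,0) f-->(0,1,0) g-->(0,0)
  e2=(0,0,1) f-->(0,1,1) g-->(0,1)
  ⟦path⟧₁ = ⟨0 0 0; 0 0 1⟩
2) trace h;k:
  e0=(1,0,0) h-->(1,1,0) k-->(1,0)
  e1=(0,1,0) h-->(0,1,1) k-->(0,0)
  e2=(0,0,1) h-->(1,0,0) k-->(1,1)
  ⟦path⟧₂ = ⟨1 0 1; 0 0 1⟩
Equal? distinct morphisms ✗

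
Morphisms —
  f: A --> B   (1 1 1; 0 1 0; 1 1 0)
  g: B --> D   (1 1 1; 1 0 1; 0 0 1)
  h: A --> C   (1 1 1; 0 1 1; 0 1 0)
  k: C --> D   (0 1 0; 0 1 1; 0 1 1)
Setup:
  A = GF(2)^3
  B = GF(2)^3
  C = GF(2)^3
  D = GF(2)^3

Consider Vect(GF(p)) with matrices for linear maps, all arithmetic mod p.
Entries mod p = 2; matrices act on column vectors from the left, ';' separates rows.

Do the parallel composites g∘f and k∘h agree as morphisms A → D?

Answer: DOES NOT COMMUTE

Work:
Along f;g (path 1):
  e0=[1,0,0] f-->[1,0,1] g-->[0,0,1]
  e1=[0,1,0] f-->[1,1,1] g-->[1,0,1]
  e2=[0,0,1] f-->[1,0,0] g-->[1,1,0]
  ⟦path⟧₁ = (0 1 1; 0 0 1; 1 1 0)
Along h;k (path 2):
  e0=[1,0,0] h-->[1,0,0] k-->[0,0,0]
  e1=[0,1,0] h-->[1,1,1] k-->[1,0,0]
  e2=[0,0,1] h-->[1,1,0] k-->[1,1,1]
  ⟦path⟧₂ = (0 1 1; 0 0 1; 0 0 1)
Equal? differ; not commutative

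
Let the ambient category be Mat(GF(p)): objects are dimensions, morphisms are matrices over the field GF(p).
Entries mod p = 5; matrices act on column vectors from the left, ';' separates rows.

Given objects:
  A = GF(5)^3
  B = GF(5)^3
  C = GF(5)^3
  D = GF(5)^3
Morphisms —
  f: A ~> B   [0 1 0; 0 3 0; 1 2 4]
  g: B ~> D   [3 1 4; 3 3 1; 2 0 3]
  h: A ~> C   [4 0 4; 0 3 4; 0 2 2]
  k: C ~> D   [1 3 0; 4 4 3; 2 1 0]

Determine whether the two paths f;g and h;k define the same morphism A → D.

Answer: DOES NOT COMMUTE

Derivation:
Along f;g (path 1):
  e0=[1,0,0] f~>[0,0,1] g~>[4,1,3]
  e1=[0,1,0] f~>[1,3,2] g~>[4,4,3]
  e2=[0,0,1] f~>[0,0,4] g~>[1,4,2]
  composite₁ = [4 4 1; 1 4 4; 3 3 2]
Along h;k (path 2):
  e0=[1,0,0] h~>[4,0,0] k~>[4,1,3]
  e1=[0,1,0] h~>[0,3,2] k~>[4,3,3]
  e2=[0,0,1] h~>[4,4,2] k~>[1,3,2]
  composite₂ = [4 4 1; 1 3 3; 3 3 2]
Equal? distinct morphisms ✗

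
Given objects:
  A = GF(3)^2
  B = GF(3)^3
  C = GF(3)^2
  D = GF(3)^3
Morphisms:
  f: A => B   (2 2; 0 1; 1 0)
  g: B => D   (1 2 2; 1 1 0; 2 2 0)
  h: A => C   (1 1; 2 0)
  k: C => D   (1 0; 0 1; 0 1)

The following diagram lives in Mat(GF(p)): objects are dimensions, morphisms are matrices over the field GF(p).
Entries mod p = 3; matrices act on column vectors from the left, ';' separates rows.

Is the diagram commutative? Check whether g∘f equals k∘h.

Path 1 = f;g:
  e0=[1,0] f=>[2,0,1] g=>[1,2,1]
  e1=[0,1] f=>[2,1,0] g=>[1,0,0]
  result₁ = (1 1; 2 0; 1 0)
Path 2 = h;k:
  e0=[1,0] h=>[1,2] k=>[1,2,2]
  e1=[0,1] h=>[1,0] k=>[1,0,0]
  result₂ = (1 1; 2 0; 2 0)
Equal? NO — does not commute

Answer: DOES NOT COMMUTE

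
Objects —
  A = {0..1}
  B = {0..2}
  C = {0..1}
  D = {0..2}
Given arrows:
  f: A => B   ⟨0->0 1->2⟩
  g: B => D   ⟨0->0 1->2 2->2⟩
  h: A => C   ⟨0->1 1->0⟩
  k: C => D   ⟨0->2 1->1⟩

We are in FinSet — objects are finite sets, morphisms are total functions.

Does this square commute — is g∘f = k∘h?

Answer: DOES NOT COMMUTE

Derivation:
Path 1 = f;g:
  0 f=>0 g=>0
  1 f=>2 g=>2
  composite₁ = ⟨0->0 1->2⟩
Path 2 = h;k:
  0 h=>1 k=>1
  1 h=>0 k=>2
  composite₂ = ⟨0->1 1->2⟩
Equal? differ; not commutative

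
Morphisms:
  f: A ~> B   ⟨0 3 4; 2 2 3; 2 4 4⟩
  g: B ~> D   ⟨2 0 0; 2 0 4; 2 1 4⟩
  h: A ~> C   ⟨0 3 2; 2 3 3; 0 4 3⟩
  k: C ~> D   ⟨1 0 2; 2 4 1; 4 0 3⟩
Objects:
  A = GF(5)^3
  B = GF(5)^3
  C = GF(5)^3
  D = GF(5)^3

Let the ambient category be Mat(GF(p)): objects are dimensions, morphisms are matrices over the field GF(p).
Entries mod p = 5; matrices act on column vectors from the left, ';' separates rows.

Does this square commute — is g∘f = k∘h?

Answer: COMMUTES

Work:
Along f;g (path 1):
  e0=[1,0,0] f~>[0,2,2] g~>[0,3,0]
  e1=[0,1,0] f~>[3,2,4] g~>[1,2,4]
  e2=[0,0,1] f~>[4,3,4] g~>[3,4,2]
  result₁ = ⟨0 1 3; 3 2 4; 0 4 2⟩
Along h;k (path 2):
  e0=[1,0,0] h~>[0,2,0] k~>[0,3,0]
  e1=[0,1,0] h~>[3,3,4] k~>[1,2,4]
  e2=[0,0,1] h~>[2,3,3] k~>[3,4,2]
  result₂ = ⟨0 1 3; 3 2 4; 0 4 2⟩
Equal? equal; square commutes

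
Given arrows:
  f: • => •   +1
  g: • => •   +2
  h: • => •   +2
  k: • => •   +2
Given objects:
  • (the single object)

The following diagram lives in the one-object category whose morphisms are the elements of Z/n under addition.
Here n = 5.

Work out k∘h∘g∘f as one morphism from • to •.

  0 +1≡1 +2≡3 +2≡0 +2≡2  (mod 5)
⟦path⟧: +2

Answer: +2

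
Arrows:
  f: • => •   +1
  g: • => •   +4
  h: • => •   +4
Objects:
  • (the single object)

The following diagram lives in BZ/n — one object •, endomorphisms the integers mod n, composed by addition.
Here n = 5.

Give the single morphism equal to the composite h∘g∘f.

Answer: +4

Trace:
  0 +1≡1 +4≡0 +4≡4  (mod 5)
result: +4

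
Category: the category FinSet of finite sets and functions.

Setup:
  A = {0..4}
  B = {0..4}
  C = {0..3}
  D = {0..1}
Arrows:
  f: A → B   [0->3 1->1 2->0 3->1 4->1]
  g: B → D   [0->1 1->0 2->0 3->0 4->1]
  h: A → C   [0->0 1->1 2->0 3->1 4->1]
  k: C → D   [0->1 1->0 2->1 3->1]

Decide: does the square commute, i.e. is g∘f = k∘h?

Along f;g (path 1):
  0 f→3 g→0
  1 f→1 g→0
  2 f→0 g→1
  3 f→1 g→0
  4 f→1 g→0
  result₁ = [0->0 1->0 2->1 3->0 4->0]
Along h;k (path 2):
  0 h→0 k→1
  1 h→1 k→0
  2 h→0 k→1
  3 h→1 k→0
  4 h→1 k→0
  result₂ = [0->1 1->0 2->1 3->0 4->0]
Equal? distinct morphisms ✗

Answer: DOES NOT COMMUTE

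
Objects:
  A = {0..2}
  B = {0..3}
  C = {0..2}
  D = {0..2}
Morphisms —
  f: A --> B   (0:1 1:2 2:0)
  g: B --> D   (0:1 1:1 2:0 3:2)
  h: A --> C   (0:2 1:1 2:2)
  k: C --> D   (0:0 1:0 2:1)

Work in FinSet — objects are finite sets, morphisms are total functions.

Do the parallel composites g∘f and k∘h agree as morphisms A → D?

Answer: COMMUTES

Trace:
Along f;g (path 1):
  0 f-->1 g-->1
  1 f-->2 g-->0
  2 f-->0 g-->1
  ⟦path⟧₁ = (0:1 1:0 2:1)
Along h;k (path 2):
  0 h-->2 k-->1
  1 h-->1 k-->0
  2 h-->2 k-->1
  ⟦path⟧₂ = (0:1 1:0 2:1)
Equal? equal; square commutes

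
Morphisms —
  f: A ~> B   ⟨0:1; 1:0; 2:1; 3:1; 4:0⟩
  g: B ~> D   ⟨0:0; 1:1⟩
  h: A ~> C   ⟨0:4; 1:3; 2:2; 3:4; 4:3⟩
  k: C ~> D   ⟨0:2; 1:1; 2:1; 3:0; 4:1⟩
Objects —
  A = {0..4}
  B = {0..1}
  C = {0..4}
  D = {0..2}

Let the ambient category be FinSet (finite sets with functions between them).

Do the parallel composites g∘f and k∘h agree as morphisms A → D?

Along f;g (path 1):
  0 f~>1 g~>1
  1 f~>0 g~>0
  2 f~>1 g~>1
  3 f~>1 g~>1
  4 f~>0 g~>0
  ⟦path⟧₁ = ⟨0:1; 1:0; 2:1; 3:1; 4:0⟩
Along h;k (path 2):
  0 h~>4 k~>1
  1 h~>3 k~>0
  2 h~>2 k~>1
  3 h~>4 k~>1
  4 h~>3 k~>0
  ⟦path⟧₂ = ⟨0:1; 1:0; 2:1; 3:1; 4:0⟩
Equal? same morphism ✓

Answer: COMMUTES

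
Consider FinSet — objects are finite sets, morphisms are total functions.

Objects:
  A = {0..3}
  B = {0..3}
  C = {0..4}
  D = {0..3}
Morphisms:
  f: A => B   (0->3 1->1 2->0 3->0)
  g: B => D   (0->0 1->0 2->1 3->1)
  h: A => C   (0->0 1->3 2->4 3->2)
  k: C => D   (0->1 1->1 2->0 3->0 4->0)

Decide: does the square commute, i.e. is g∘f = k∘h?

1) trace f;g:
  0 f=>3 g=>1
  1 f=>1 g=>0
  2 f=>0 g=>0
  3 f=>0 g=>0
  result₁ = (0->1 1->0 2->0 3->0)
2) trace h;k:
  0 h=>0 k=>1
  1 h=>3 k=>0
  2 h=>4 k=>0
  3 h=>2 k=>0
  result₂ = (0->1 1->0 2->0 3->0)
Equal? equal; square commutes

Answer: COMMUTES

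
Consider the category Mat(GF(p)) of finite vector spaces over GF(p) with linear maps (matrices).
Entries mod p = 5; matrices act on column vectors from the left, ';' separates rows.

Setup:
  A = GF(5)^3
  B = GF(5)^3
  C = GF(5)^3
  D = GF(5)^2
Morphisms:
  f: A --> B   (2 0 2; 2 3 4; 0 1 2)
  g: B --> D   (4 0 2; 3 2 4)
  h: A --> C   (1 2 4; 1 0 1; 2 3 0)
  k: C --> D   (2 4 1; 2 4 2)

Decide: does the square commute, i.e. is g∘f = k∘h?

Answer: COMMUTES

Trace:
Path 1 = f;g:
  e0=(1,0,0) f-->(2,2,0) g-->(3,0)
  e1=(0,1,0) f-->(0,3,1) g-->(2,0)
  e2=(0,0,1) f-->(2,4,2) g-->(2,2)
  composite₁ = (3 2 2; 0 0 2)
Path 2 = h;k:
  e0=(1,0,0) h-->(1,1,2) k-->(3,0)
  e1=(0,1,0) h-->(2,0,3) k-->(2,0)
  e2=(0,0,1) h-->(4,1,0) k-->(2,2)
  composite₂ = (3 2 2; 0 0 2)
Equal? equal; square commutes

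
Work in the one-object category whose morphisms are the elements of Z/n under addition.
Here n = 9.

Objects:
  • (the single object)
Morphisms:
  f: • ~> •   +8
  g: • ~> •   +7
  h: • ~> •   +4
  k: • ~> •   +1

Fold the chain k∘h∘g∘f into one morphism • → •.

  0 +8≡8 +7≡6 +4≡1 +1≡2  (mod 9)
result: +2

Answer: +2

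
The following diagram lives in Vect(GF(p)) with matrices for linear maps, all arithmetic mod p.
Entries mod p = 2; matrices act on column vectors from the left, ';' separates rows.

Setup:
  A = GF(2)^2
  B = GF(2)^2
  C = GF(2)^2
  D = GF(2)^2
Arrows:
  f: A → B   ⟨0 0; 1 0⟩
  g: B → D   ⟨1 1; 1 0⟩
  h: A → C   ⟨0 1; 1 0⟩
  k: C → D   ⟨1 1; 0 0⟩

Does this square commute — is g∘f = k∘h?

Answer: DOES NOT COMMUTE

Derivation:
Path 1 = f;g:
  e0=(1,0) f→(0,1) g→(1,0)
  e1=(0,1) f→(0,0) g→(0,0)
  result₁ = ⟨1 0; 0 0⟩
Path 2 = h;k:
  e0=(1,0) h→(0,1) k→(1,0)
  e1=(0,1) h→(1,0) k→(1,0)
  result₂ = ⟨1 1; 0 0⟩
Equal? distinct morphisms ✗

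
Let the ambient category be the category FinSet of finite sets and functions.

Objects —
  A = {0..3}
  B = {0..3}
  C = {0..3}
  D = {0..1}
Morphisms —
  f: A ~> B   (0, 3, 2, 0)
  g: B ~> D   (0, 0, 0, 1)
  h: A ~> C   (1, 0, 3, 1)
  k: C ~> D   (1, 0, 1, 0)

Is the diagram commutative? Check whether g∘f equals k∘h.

Answer: COMMUTES

Derivation:
Along f;g (path 1):
  0 f~>0 g~>0
  1 f~>3 g~>1
  2 f~>2 g~>0
  3 f~>0 g~>0
  result₁ = (0, 1, 0, 0)
Along h;k (path 2):
  0 h~>1 k~>0
  1 h~>0 k~>1
  2 h~>3 k~>0
  3 h~>1 k~>0
  result₂ = (0, 1, 0, 0)
Equal? YES — commutes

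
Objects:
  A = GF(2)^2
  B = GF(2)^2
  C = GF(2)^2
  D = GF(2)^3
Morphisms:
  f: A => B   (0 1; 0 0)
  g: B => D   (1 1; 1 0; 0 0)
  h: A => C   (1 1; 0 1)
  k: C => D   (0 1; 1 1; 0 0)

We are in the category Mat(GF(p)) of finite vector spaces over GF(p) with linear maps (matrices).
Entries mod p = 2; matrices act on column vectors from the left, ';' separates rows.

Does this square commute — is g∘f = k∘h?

Answer: DOES NOT COMMUTE

Trace:
Along f;g (path 1):
  e0=(1,0) f=>(0,0) g=>(0,0,0)
  e1=(0,1) f=>(1,0) g=>(1,1,0)
  result₁ = (0 1; 0 1; 0 0)
Along h;k (path 2):
  e0=(1,0) h=>(1,0) k=>(0,1,0)
  e1=(0,1) h=>(1,1) k=>(1,0,0)
  result₂ = (0 1; 1 0; 0 0)
Equal? distinct morphisms ✗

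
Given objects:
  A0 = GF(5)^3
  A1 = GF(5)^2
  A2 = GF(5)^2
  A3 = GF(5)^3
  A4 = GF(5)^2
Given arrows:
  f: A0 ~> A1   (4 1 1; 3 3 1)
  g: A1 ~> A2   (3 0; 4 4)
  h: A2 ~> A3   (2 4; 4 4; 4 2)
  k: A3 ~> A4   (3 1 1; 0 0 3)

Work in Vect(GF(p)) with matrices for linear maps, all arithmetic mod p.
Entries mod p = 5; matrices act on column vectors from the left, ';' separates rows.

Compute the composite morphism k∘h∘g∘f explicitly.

  e0=⟨1,0,0⟩ f~>⟨4,3⟩ g~>⟨2,3⟩ h~>⟨1,0,4⟩ k~>⟨2,2⟩
  e1=⟨0,1,0⟩ f~>⟨1,3⟩ g~>⟨3,1⟩ h~>⟨0,1,4⟩ k~>⟨0,2⟩
  e2=⟨0,0,1⟩ f~>⟨1,1⟩ g~>⟨3,3⟩ h~>⟨3,4,3⟩ k~>⟨1,4⟩
composite: (2 0 1; 2 2 4)

Answer: (2 0 1; 2 2 4)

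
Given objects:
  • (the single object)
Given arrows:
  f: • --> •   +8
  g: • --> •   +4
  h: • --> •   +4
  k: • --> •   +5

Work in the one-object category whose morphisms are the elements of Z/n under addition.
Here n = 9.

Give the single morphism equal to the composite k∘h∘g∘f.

Answer: +3

Derivation:
  0 +8≡8 +4≡3 +4≡7 +5≡3  (mod 9)
result: +3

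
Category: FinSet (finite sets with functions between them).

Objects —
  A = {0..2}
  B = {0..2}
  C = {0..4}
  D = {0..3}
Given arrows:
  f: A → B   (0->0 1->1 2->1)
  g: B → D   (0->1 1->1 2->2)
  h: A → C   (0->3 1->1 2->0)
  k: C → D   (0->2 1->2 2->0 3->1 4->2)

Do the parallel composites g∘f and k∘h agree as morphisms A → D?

1) trace f;g:
  0 f→0 g→1
  1 f→1 g→1
  2 f→1 g→1
  ⟦path⟧₁ = (0->1 1->1 2->1)
2) trace h;k:
  0 h→3 k→1
  1 h→1 k→2
  2 h→0 k→2
  ⟦path⟧₂ = (0->1 1->2 2->2)
Equal? NO — does not commute

Answer: DOES NOT COMMUTE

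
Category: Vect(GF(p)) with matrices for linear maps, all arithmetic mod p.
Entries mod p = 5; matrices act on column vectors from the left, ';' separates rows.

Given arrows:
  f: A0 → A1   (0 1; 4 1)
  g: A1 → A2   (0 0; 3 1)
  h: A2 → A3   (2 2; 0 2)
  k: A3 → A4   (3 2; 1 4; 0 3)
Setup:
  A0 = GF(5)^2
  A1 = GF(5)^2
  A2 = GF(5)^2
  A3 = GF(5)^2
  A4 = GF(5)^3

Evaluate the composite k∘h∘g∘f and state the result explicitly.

  e0=⟨1,0⟩ f→⟨0,4⟩ g→⟨0,4⟩ h→⟨3,3⟩ k→⟨0,0,4⟩
  e1=⟨0,1⟩ f→⟨1,1⟩ g→⟨0,4⟩ h→⟨3,3⟩ k→⟨0,0,4⟩
result: (0 0; 0 0; 4 4)

Answer: (0 0; 0 0; 4 4)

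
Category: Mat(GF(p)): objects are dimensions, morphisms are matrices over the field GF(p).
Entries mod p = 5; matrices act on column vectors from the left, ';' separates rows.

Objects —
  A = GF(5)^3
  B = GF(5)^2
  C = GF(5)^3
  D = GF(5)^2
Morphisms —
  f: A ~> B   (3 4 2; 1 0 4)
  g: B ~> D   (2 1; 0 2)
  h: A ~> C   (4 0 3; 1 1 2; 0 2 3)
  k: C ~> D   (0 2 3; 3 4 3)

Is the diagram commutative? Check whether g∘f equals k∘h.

Answer: DOES NOT COMMUTE

Derivation:
Path 1 = f;g:
  e0=(1,0,0) f~>(3,1) g~>(2,2)
  e1=(0,1,0) f~>(4,0) g~>(3,0)
  e2=(0,0,1) f~>(2,4) g~>(3,3)
  ⟦path⟧₁ = (2 3 3; 2 0 3)
Path 2 = h;k:
  e0=(1,0,0) h~>(4,1,0) k~>(2,1)
  e1=(0,1,0) h~>(0,1,2) k~>(3,0)
  e2=(0,0,1) h~>(3,2,3) k~>(3,1)
  ⟦path⟧₂ = (2 3 3; 1 0 1)
Equal? distinct morphisms ✗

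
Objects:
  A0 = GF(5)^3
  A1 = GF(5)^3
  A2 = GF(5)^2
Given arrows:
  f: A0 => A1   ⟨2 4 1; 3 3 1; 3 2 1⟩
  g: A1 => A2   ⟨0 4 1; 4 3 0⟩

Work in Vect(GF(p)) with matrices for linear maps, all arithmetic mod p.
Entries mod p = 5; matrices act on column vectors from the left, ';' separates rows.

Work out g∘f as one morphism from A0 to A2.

  e0=⟨1,0,0⟩ f=>⟨2,3,3⟩ g=>⟨0,2⟩
  e1=⟨0,1,0⟩ f=>⟨4,3,2⟩ g=>⟨4,0⟩
  e2=⟨0,0,1⟩ f=>⟨1,1,1⟩ g=>⟨0,2⟩
composite: ⟨0 4 0; 2 0 2⟩

Answer: ⟨0 4 0; 2 0 2⟩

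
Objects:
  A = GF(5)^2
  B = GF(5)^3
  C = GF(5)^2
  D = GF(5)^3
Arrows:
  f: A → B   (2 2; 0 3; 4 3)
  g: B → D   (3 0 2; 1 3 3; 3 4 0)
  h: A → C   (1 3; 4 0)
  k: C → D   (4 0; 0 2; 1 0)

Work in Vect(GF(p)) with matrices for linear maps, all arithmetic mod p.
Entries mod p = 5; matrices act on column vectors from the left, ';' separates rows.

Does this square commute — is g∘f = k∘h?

Path 1 = f;g:
  e0=[1,0] f→[2,0,4] g→[4,4,1]
  e1=[0,1] f→[2,3,3] g→[2,0,3]
  result₁ = (4 2; 4 0; 1 3)
Path 2 = h;k:
  e0=[1,0] h→[1,4] k→[4,3,1]
  e1=[0,1] h→[3,0] k→[2,0,3]
  result₂ = (4 2; 3 0; 1 3)
Equal? distinct morphisms ✗

Answer: DOES NOT COMMUTE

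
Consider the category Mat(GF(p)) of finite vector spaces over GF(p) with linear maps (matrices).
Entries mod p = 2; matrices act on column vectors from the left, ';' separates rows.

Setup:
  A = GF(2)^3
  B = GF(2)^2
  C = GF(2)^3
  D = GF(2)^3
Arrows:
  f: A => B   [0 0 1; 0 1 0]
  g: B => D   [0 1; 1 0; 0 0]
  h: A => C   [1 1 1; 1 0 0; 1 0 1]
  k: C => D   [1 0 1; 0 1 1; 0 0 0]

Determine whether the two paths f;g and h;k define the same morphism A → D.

Answer: COMMUTES

Trace:
Along f;g (path 1):
  e0=[1,0,0] f=>[0,0] g=>[0,0,0]
  e1=[0,1,0] f=>[0,1] g=>[1,0,0]
  e2=[0,0,1] f=>[1,0] g=>[0,1,0]
  composite₁ = [0 1 0; 0 0 1; 0 0 0]
Along h;k (path 2):
  e0=[1,0,0] h=>[1,1,1] k=>[0,0,0]
  e1=[0,1,0] h=>[1,0,0] k=>[1,0,0]
  e2=[0,0,1] h=>[1,0,1] k=>[0,1,0]
  composite₂ = [0 1 0; 0 0 1; 0 0 0]
Equal? same morphism ✓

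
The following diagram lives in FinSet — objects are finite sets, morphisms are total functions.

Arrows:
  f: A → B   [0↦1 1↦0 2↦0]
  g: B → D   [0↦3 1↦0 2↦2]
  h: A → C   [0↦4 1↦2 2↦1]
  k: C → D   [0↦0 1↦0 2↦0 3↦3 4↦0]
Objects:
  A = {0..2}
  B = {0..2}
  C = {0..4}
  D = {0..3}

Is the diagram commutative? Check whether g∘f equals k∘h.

Path 1 = f;g:
  0 f→1 g→0
  1 f→0 g→3
  2 f→0 g→3
  composite₁ = [0↦0 1↦3 2↦3]
Path 2 = h;k:
  0 h→4 k→0
  1 h→2 k→0
  2 h→1 k→0
  composite₂ = [0↦0 1↦0 2↦0]
Equal? NO — does not commute

Answer: DOES NOT COMMUTE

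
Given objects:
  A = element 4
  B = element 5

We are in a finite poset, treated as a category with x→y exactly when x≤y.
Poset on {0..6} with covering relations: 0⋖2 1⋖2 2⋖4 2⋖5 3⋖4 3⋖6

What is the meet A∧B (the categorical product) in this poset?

Common predecessors of 4,5: {0,1,2}
  0 ⊑ 2
  1 ⊑ 2
  2 ⊑ 2
glb = 2

Answer: A∧B = 2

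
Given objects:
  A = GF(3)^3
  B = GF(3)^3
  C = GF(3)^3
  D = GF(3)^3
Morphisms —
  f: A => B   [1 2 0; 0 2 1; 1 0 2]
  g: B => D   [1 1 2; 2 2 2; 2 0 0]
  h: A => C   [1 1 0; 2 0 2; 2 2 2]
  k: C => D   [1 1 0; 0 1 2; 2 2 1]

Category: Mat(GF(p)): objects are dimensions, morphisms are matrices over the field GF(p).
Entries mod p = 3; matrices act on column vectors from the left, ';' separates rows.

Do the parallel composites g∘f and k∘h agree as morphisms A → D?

Answer: DOES NOT COMMUTE

Work:
Along f;g (path 1):
  e0=[1,0,0] f=>[1,0,1] g=>[0,1,2]
  e1=[0,1,0] f=>[2,2,0] g=>[1,2,1]
  e2=[0,0,1] f=>[0,1,2] g=>[2,0,0]
  result₁ = [0 1 2; 1 2 0; 2 1 0]
Along h;k (path 2):
  e0=[1,0,0] h=>[1,2,2] k=>[0,0,2]
  e1=[0,1,0] h=>[1,0,2] k=>[1,1,1]
  e2=[0,0,1] h=>[0,2,2] k=>[2,0,0]
  result₂ = [0 1 2; 0 1 0; 2 1 0]
Equal? differ; not commutative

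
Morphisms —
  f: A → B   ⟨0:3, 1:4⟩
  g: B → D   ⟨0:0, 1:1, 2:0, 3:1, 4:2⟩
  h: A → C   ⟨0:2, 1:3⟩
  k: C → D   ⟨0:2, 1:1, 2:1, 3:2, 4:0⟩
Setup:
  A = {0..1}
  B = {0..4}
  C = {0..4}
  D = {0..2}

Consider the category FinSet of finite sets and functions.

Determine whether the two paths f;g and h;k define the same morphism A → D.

Answer: COMMUTES

Trace:
1) trace f;g:
  0 f→3 g→1
  1 f→4 g→2
  composite₁ = ⟨0:1, 1:2⟩
2) trace h;k:
  0 h→2 k→1
  1 h→3 k→2
  composite₂ = ⟨0:1, 1:2⟩
Equal? equal; square commutes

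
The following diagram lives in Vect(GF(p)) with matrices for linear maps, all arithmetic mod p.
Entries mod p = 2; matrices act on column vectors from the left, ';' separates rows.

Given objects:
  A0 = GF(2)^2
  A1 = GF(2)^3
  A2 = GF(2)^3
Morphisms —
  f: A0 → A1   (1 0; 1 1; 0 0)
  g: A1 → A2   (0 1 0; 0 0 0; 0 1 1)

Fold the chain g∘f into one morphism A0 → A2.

Answer: (1 1; 0 0; 1 1)

Trace:
  e0=[1,0] f→[1,1,0] g→[1,0,1]
  e1=[0,1] f→[0,1,0] g→[1,0,1]
⟦path⟧: (1 1; 0 0; 1 1)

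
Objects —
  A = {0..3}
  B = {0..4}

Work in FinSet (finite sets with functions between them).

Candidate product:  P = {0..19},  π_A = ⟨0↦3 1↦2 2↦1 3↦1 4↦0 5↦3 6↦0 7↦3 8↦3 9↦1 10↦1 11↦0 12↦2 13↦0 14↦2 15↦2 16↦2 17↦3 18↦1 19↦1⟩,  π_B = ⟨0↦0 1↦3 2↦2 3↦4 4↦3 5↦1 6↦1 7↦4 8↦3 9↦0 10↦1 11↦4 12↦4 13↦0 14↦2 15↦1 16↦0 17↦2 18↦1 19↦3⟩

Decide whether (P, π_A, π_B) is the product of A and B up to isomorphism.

Answer: NOT A VALID PRODUCT — duplicate pair at indices 10,18

Trace:
|A|·|B| = 4·5 = 20;  |P| = 20
Check the pairing map k ↦ (π_A(k), π_B(k)):
  0 ↦ (3,0)
  1 ↦ (2,3)
  2 ↦ (1,2)
  3 ↦ (1,4)
  4 ↦ (0,3)
  5 ↦ (3,1)
  6 ↦ (0,1)
  7 ↦ (3,4)
  8 ↦ (3,3)
  9 ↦ (1,0)
  10 ↦ (1,1)
  11 ↦ (0,4)
  12 ↦ (2,4)
  13 ↦ (0,0)
  14 ↦ (2,2)
  15 ↦ (2,1)
  16 ↦ (2,0)
  17 ↦ (3,2)
  18 ↦ (1,1)  ✗ repeats pair of k=10
  19 ↦ (1,3)
distinct pairs in image: 19 / 20 needed
  → (1,1) hit at k=10 and k=18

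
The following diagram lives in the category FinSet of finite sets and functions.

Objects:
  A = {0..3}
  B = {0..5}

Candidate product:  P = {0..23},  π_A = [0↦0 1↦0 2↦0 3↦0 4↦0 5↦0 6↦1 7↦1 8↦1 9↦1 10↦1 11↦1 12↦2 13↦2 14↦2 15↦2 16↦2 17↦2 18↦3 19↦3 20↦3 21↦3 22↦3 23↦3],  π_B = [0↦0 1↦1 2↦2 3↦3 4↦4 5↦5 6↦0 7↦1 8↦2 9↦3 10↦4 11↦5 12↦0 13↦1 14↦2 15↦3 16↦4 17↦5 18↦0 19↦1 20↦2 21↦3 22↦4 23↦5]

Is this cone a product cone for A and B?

|A|·|B| = 4·6 = 24;  |P| = 24
Check the pairing map k ↦ (π_A(k), π_B(k)):
  0 ↦ (0,0)
  1 ↦ (0,1)
  2 ↦ (0,2)
  3 ↦ (0,3)
  4 ↦ (0,4)
  5 ↦ (0,5)
  6 ↦ (1,0)
  7 ↦ (1,1)
  8 ↦ (1,2)
  9 ↦ (1,3)
  10 ↦ (1,4)
  11 ↦ (1,5)
  12 ↦ (2,0)
  13 ↦ (2,1)
  14 ↦ (2,2)
  15 ↦ (2,3)
  16 ↦ (2,4)
  17 ↦ (2,5)
  18 ↦ (3,0)
  19 ↦ (3,1)
  20 ↦ (3,2)
  21 ↦ (3,3)
  22 ↦ (3,4)
  23 ↦ (3,5)
distinct pairs in image: 24 / 24 needed
  → bijection onto A×B; projections well-typed.

Answer: VALID PRODUCT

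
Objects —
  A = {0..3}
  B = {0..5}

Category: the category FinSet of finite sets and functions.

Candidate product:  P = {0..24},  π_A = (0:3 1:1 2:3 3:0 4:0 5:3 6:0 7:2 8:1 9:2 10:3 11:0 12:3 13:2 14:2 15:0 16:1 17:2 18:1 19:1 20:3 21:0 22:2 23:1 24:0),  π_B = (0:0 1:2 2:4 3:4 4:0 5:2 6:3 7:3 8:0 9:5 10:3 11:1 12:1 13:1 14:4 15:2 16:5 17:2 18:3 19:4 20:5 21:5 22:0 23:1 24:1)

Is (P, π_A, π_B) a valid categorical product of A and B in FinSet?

|A|·|B| = 4·6 = 24;  |P| = 25
  → cardinalities differ; no bijection possible.

Answer: NOT A VALID PRODUCT — |P|=25 ≠ |A|·|B|=24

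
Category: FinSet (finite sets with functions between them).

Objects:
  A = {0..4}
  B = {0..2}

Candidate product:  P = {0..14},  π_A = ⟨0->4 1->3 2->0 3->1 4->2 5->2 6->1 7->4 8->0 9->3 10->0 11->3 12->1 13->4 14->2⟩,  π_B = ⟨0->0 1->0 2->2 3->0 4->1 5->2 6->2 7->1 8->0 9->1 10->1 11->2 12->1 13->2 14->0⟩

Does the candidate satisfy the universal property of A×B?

|A|·|B| = 5·3 = 15;  |P| = 15
Check the pairing map k ↦ (π_A(k), π_B(k)):
  0 -> (4,0)
  1 -> (3,0)
  2 -> (0,2)
  3 -> (1,0)
  4 -> (2,1)
  5 -> (2,2)
  6 -> (1,2)
  7 -> (4,1)
  8 -> (0,0)
  9 -> (3,1)
  10 -> (0,1)
  11 -> (3,2)
  12 -> (1,1)
  13 -> (4,2)
  14 -> (2,0)
distinct pairs in image: 15 / 15 needed
  → bijection onto A×B; projections well-typed.

Answer: VALID PRODUCT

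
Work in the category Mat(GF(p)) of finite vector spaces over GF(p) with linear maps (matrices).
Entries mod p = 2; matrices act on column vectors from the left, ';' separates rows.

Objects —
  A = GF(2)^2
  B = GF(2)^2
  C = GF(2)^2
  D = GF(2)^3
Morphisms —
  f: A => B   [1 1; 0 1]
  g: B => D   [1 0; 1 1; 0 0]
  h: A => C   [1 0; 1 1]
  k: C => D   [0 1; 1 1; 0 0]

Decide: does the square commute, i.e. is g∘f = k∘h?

Answer: DOES NOT COMMUTE

Derivation:
1) trace f;g:
  e0=(1,0) f=>(1,0) g=>(1,1,0)
  e1=(0,1) f=>(1,1) g=>(1,0,0)
  result₁ = [1 1; 1 0; 0 0]
2) trace h;k:
  e0=(1,0) h=>(1,1) k=>(1,0,0)
  e1=(0,1) h=>(0,1) k=>(1,1,0)
  result₂ = [1 1; 0 1; 0 0]
Equal? NO — does not commute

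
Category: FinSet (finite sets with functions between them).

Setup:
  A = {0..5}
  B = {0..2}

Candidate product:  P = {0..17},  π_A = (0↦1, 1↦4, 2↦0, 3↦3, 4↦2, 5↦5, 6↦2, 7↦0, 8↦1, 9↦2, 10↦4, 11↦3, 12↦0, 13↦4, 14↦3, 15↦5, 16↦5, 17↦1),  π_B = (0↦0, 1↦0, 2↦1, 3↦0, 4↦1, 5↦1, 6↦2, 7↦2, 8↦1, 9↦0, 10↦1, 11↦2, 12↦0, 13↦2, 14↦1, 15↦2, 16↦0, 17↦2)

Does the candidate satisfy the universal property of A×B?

Answer: VALID PRODUCT

Work:
|A|·|B| = 6·3 = 18;  |P| = 18
Check the pairing map k ↦ (π_A(k), π_B(k)):
  0 ↦ (1,0)
  1 ↦ (4,0)
  2 ↦ (0,1)
  3 ↦ (3,0)
  4 ↦ (2,1)
  5 ↦ (5,1)
  6 ↦ (2,2)
  7 ↦ (0,2)
  8 ↦ (1,1)
  9 ↦ (2,0)
  10 ↦ (4,1)
  11 ↦ (3,2)
  12 ↦ (0,0)
  13 ↦ (4,2)
  14 ↦ (3,1)
  15 ↦ (5,2)
  16 ↦ (5,0)
  17 ↦ (1,2)
distinct pairs in image: 18 / 18 needed
  → bijection onto A×B; projections well-typed.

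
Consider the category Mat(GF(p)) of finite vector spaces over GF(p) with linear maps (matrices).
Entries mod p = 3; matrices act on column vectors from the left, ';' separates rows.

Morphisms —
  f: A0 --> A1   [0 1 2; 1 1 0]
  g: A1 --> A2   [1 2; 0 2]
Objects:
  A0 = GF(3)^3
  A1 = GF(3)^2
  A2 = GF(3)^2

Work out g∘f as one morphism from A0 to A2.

Answer: [2 0 2; 2 2 0]

Trace:
  e0=⟨1,0,0⟩ f-->⟨0,1⟩ g-->⟨2,2⟩
  e1=⟨0,1,0⟩ f-->⟨1,1⟩ g-->⟨0,2⟩
  e2=⟨0,0,1⟩ f-->⟨2,0⟩ g-->⟨2,0⟩
⟦path⟧: [2 0 2; 2 2 0]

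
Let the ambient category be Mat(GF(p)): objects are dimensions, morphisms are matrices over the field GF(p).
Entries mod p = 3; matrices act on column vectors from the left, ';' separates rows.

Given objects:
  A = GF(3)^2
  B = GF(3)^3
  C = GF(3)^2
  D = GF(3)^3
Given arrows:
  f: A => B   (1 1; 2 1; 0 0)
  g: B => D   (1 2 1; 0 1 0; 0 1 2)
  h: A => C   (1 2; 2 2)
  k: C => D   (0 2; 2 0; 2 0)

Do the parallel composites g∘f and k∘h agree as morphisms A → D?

Answer: DOES NOT COMMUTE

Derivation:
Along f;g (path 1):
  e0=(1,0) f=>(1,2,0) g=>(2,2,2)
  e1=(0,1) f=>(1,1,0) g=>(0,1,1)
  composite₁ = (2 0; 2 1; 2 1)
Along h;k (path 2):
  e0=(1,0) h=>(1,2) k=>(1,2,2)
  e1=(0,1) h=>(2,2) k=>(1,1,1)
  composite₂ = (1 1; 2 1; 2 1)
Equal? NO — does not commute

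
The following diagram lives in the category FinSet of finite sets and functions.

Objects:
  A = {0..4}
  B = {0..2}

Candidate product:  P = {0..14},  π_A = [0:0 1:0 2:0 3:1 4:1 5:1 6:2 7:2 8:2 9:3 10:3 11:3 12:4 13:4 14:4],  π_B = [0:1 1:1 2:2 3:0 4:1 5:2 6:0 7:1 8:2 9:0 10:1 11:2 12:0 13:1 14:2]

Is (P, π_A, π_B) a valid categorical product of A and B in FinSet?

|A|·|B| = 5·3 = 15;  |P| = 15
Check the pairing map k ↦ (π_A(k), π_B(k)):
  0 : (0,1)
  1 : (0,1)  ✗ repeats pair of k=0
  2 : (0,2)
  3 : (1,0)
  4 : (1,1)
  5 : (1,2)
  6 : (2,0)
  7 : (2,1)
  8 : (2,2)
  9 : (3,0)
  10 : (3,1)
  11 : (3,2)
  12 : (4,0)
  13 : (4,1)
  14 : (4,2)
distinct pairs in image: 14 / 15 needed
  → (0,1) hit at k=0 and k=1

Answer: NOT A VALID PRODUCT — duplicate pair at indices 1,0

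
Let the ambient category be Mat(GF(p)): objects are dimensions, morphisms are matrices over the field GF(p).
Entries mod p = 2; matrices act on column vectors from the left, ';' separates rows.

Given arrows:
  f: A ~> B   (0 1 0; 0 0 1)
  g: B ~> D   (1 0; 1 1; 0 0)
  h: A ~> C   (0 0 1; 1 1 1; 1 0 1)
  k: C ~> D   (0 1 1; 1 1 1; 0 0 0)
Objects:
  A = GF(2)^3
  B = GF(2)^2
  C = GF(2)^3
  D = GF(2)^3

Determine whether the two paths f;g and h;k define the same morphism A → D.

Path 1 = f;g:
  e0=[1,0,0] f~>[0,0] g~>[0,0,0]
  e1=[0,1,0] f~>[1,0] g~>[1,1,0]
  e2=[0,0,1] f~>[0,1] g~>[0,1,0]
  composite₁ = (0 1 0; 0 1 1; 0 0 0)
Path 2 = h;k:
  e0=[1,0,0] h~>[0,1,1] k~>[0,0,0]
  e1=[0,1,0] h~>[0,1,0] k~>[1,1,0]
  e2=[0,0,1] h~>[1,1,1] k~>[0,1,0]
  composite₂ = (0 1 0; 0 1 1; 0 0 0)
Equal? YES — commutes

Answer: COMMUTES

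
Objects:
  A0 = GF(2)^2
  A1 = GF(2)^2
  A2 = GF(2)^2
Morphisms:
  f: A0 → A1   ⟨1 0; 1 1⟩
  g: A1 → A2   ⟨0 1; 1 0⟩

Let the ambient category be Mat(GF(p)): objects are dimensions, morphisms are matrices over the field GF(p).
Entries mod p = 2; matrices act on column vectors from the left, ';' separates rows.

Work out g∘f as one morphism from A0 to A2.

  e0=(1,0) f→(1,1) g→(1,1)
  e1=(0,1) f→(0,1) g→(1,0)
result: ⟨1 1; 1 0⟩

Answer: ⟨1 1; 1 0⟩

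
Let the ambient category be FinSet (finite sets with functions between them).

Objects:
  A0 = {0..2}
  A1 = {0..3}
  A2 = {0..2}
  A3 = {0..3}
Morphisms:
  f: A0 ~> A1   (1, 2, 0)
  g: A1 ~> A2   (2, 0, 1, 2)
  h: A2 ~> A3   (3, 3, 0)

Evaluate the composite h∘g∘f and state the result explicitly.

Answer: (3, 3, 0)

Trace:
  0 f~>1 g~>0 h~>3
  1 f~>2 g~>1 h~>3
  2 f~>0 g~>2 h~>0
composite: (3, 3, 0)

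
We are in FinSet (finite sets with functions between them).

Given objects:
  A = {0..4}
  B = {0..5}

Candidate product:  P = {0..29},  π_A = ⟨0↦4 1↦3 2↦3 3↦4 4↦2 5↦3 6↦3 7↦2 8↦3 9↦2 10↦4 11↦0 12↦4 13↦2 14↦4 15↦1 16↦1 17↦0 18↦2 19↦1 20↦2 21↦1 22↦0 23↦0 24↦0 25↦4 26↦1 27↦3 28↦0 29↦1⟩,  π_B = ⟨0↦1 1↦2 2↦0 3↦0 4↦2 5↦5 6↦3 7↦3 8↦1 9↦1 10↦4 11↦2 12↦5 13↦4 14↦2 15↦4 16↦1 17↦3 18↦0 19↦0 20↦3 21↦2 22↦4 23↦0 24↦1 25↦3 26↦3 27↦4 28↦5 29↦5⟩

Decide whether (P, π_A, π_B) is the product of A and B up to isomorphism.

|A|·|B| = 5·6 = 30;  |P| = 30
Check the pairing map k ↦ (π_A(k), π_B(k)):
  0 ↦ (4,1)
  1 ↦ (3,2)
  2 ↦ (3,0)
  3 ↦ (4,0)
  4 ↦ (2,2)
  5 ↦ (3,5)
  6 ↦ (3,3)
  7 ↦ (2,3)
  8 ↦ (3,1)
  9 ↦ (2,1)
  10 ↦ (4,4)
  11 ↦ (0,2)
  12 ↦ (4,5)
  13 ↦ (2,4)
  14 ↦ (4,2)
  15 ↦ (1,4)
  16 ↦ (1,1)
  17 ↦ (0,3)
  18 ↦ (2,0)
  19 ↦ (1,0)
  20 ↦ (2,3)  ✗ repeats pair of k=7
  21 ↦ (1,2)
  22 ↦ (0,4)
  23 ↦ (0,0)
  24 ↦ (0,1)
  25 ↦ (4,3)
  26 ↦ (1,3)
  27 ↦ (3,4)
  28 ↦ (0,5)
  29 ↦ (1,5)
distinct pairs in image: 29 / 30 needed
  → (2,3) hit at k=7 and k=20

Answer: NOT A VALID PRODUCT — duplicate pair at indices 7,20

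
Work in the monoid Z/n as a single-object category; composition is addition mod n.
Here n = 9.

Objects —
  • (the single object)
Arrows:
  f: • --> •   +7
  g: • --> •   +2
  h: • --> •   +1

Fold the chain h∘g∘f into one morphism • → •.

  0 +7≡7 +2≡0 +1≡1  (mod 9)
composite: +1

Answer: +1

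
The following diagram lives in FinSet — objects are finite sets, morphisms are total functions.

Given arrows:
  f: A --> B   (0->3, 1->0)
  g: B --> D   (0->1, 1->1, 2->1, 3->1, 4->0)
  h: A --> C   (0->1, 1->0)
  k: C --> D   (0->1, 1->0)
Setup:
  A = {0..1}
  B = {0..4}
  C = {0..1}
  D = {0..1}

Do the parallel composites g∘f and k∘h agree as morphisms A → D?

Answer: DOES NOT COMMUTE

Derivation:
Path 1 = f;g:
  0 f-->3 g-->1
  1 f-->0 g-->1
  composite₁ = (0->1, 1->1)
Path 2 = h;k:
  0 h-->1 k-->0
  1 h-->0 k-->1
  composite₂ = (0->0, 1->1)
Equal? NO — does not commute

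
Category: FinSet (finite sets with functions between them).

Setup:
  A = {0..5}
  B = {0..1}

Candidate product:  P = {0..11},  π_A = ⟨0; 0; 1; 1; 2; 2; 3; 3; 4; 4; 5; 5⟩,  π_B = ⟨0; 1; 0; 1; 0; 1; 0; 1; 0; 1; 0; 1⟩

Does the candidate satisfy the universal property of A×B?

|A|·|B| = 6·2 = 12;  |P| = 12
Check the pairing map k ↦ (π_A(k), π_B(k)):
  0 -> (0,0)
  1 -> (0,1)
  2 -> (1,0)
  3 -> (1,1)
  4 -> (2,0)
  5 -> (2,1)
  6 -> (3,0)
  7 -> (3,1)
  8 -> (4,0)
  9 -> (4,1)
  10 -> (5,0)
  11 -> (5,1)
distinct pairs in image: 12 / 12 needed
  → bijection onto A×B; projections well-typed.

Answer: VALID PRODUCT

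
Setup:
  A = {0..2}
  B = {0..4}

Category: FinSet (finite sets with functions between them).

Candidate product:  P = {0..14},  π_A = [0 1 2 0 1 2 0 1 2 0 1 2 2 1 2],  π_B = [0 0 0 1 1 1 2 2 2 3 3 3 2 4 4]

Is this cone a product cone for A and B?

Answer: NOT A VALID PRODUCT — duplicate pair at indices 8,12

Work:
|A|·|B| = 3·5 = 15;  |P| = 15
Check the pairing map k ↦ (π_A(k), π_B(k)):
  0 : (0,0)
  1 : (1,0)
  2 : (2,0)
  3 : (0,1)
  4 : (1,1)
  5 : (2,1)
  6 : (0,2)
  7 : (1,2)
  8 : (2,2)
  9 : (0,3)
  10 : (1,3)
  11 : (2,3)
  12 : (2,2)  ✗ repeats pair of k=8
  13 : (1,4)
  14 : (2,4)
distinct pairs in image: 14 / 15 needed
  → (2,2) hit at k=8 and k=12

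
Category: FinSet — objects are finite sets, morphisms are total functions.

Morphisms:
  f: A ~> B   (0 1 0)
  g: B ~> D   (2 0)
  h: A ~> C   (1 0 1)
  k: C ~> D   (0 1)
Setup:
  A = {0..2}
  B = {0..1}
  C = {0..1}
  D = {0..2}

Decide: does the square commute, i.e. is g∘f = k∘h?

Answer: DOES NOT COMMUTE

Derivation:
1) trace f;g:
  0 f~>0 g~>2
  1 f~>1 g~>0
  2 f~>0 g~>2
  result₁ = (2 0 2)
2) trace h;k:
  0 h~>1 k~>1
  1 h~>0 k~>0
  2 h~>1 k~>1
  result₂ = (1 0 1)
Equal? distinct morphisms ✗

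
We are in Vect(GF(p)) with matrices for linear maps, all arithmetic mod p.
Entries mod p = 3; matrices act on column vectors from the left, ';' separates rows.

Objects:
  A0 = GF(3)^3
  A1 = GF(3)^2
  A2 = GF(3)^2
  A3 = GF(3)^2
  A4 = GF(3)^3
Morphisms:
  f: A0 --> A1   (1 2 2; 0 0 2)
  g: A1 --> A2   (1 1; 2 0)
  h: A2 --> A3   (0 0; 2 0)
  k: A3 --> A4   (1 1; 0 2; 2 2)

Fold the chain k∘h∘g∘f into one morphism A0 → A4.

  e0=⟨1,0,0⟩ f-->⟨1,0⟩ g-->⟨1,2⟩ h-->⟨0,2⟩ k-->⟨2,1,1⟩
  e1=⟨0,1,0⟩ f-->⟨2,0⟩ g-->⟨2,1⟩ h-->⟨0,1⟩ k-->⟨1,2,2⟩
  e2=⟨0,0,1⟩ f-->⟨2,2⟩ g-->⟨1,1⟩ h-->⟨0,2⟩ k-->⟨2,1,1⟩
result: (2 1 2; 1 2 1; 1 2 1)

Answer: (2 1 2; 1 2 1; 1 2 1)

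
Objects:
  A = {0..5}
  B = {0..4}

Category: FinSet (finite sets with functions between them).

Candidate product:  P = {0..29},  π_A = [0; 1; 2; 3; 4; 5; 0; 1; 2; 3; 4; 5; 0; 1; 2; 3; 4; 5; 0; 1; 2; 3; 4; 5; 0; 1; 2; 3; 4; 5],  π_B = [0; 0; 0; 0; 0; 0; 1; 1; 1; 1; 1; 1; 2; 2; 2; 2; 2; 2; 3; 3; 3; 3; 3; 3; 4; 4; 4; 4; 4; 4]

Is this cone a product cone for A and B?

Answer: VALID PRODUCT

Derivation:
|A|·|B| = 6·5 = 30;  |P| = 30
Check the pairing map k ↦ (π_A(k), π_B(k)):
  0 -> (0,0)
  1 -> (1,0)
  2 -> (2,0)
  3 -> (3,0)
  4 -> (4,0)
  5 -> (5,0)
  6 -> (0,1)
  7 -> (1,1)
  8 -> (2,1)
  9 -> (3,1)
  10 -> (4,1)
  11 -> (5,1)
  12 -> (0,2)
  13 -> (1,2)
  14 -> (2,2)
  15 -> (3,2)
  16 -> (4,2)
  17 -> (5,2)
  18 -> (0,3)
  19 -> (1,3)
  20 -> (2,3)
  21 -> (3,3)
  22 -> (4,3)
  23 -> (5,3)
  24 -> (0,4)
  25 -> (1,4)
  26 -> (2,4)
  27 -> (3,4)
  28 -> (4,4)
  29 -> (5,4)
distinct pairs in image: 30 / 30 needed
  → bijection onto A×B; projections well-typed.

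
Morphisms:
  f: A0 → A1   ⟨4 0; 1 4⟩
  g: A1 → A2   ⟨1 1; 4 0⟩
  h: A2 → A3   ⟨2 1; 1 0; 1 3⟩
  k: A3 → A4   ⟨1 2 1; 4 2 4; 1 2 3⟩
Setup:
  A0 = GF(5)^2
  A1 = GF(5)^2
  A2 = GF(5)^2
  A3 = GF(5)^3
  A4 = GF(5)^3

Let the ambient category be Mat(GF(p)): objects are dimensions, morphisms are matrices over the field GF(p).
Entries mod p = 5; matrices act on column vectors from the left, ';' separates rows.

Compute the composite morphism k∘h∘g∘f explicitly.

  e0=⟨1,0⟩ f→⟨4,1⟩ g→⟨0,1⟩ h→⟨1,0,3⟩ k→⟨4,1,0⟩
  e1=⟨0,1⟩ f→⟨0,4⟩ g→⟨4,0⟩ h→⟨3,4,4⟩ k→⟨0,1,3⟩
⟦path⟧: ⟨4 0; 1 1; 0 3⟩

Answer: ⟨4 0; 1 1; 0 3⟩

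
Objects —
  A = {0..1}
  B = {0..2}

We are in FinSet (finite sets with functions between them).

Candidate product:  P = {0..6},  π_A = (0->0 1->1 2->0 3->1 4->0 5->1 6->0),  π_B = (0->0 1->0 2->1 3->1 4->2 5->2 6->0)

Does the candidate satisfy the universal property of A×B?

Answer: NOT A VALID PRODUCT — |P|=7 ≠ |A|·|B|=6

Derivation:
|A|·|B| = 2·3 = 6;  |P| = 7
  → cardinalities differ; no bijection possible.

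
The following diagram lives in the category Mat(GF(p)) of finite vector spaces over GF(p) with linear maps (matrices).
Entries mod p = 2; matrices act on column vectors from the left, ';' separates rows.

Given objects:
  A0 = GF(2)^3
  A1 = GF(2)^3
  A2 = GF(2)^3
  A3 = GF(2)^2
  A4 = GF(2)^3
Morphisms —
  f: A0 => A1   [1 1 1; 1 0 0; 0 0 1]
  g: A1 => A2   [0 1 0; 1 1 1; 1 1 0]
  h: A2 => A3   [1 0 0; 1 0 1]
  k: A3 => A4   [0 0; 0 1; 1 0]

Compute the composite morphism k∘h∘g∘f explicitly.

Answer: [0 0 0; 1 1 1; 1 0 0]

Derivation:
  e0=(1,0,0) f=>(1,1,0) g=>(1,0,0) h=>(1,1) k=>(0,1,1)
  e1=(0,1,0) f=>(1,0,0) g=>(0,1,1) h=>(0,1) k=>(0,1,0)
  e2=(0,0,1) f=>(1,0,1) g=>(0,0,1) h=>(0,1) k=>(0,1,0)
composite: [0 0 0; 1 1 1; 1 0 0]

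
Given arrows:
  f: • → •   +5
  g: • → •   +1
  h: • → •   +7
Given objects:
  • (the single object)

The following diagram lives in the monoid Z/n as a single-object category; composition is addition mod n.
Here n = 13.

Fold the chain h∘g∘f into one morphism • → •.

Answer: +0

Trace:
  0 +5≡5 +1≡6 +7≡0  (mod 13)
⟦path⟧: +0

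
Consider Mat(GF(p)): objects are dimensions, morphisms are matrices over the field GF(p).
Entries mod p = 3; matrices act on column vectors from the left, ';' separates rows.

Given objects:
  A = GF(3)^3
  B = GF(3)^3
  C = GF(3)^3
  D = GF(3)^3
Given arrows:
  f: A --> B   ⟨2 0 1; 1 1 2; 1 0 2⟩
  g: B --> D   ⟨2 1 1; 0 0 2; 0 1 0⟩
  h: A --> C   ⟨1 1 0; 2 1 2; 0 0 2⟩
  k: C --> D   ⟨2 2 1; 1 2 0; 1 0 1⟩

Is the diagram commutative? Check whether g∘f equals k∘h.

Answer: COMMUTES

Derivation:
Along f;g (path 1):
  e0=⟨1,0,0⟩ f-->⟨2,1,1⟩ g-->⟨0,2,1⟩
  e1=⟨0,1,0⟩ f-->⟨0,1,0⟩ g-->⟨1,0,1⟩
  e2=⟨0,0,1⟩ f-->⟨1,2,2⟩ g-->⟨0,1,2⟩
  result₁ = ⟨0 1 0; 2 0 1; 1 1 2⟩
Along h;k (path 2):
  e0=⟨1,0,0⟩ h-->⟨1,2,0⟩ k-->⟨0,2,1⟩
  e1=⟨0,1,0⟩ h-->⟨1,1,0⟩ k-->⟨1,0,1⟩
  e2=⟨0,0,1⟩ h-->⟨0,2,2⟩ k-->⟨0,1,2⟩
  result₂ = ⟨0 1 0; 2 0 1; 1 1 2⟩
Equal? same morphism ✓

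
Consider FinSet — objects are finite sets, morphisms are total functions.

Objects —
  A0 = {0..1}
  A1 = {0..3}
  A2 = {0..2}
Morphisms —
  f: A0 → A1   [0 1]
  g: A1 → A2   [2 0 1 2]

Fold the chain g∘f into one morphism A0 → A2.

  0 f→0 g→2
  1 f→1 g→0
result: [2 0]

Answer: [2 0]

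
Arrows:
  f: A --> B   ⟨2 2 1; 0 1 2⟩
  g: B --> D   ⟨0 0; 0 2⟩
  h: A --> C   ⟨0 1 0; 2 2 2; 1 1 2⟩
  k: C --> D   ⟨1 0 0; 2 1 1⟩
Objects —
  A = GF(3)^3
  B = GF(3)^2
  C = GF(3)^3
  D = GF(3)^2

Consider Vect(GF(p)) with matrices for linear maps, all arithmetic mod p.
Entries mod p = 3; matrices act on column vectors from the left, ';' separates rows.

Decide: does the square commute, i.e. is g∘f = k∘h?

Along f;g (path 1):
  e0=[1,0,0] f-->[2,0] g-->[0,0]
  e1=[0,1,0] f-->[2,1] g-->[0,2]
  e2=[0,0,1] f-->[1,2] g-->[0,1]
  ⟦path⟧₁ = ⟨0 0 0; 0 2 1⟩
Along h;k (path 2):
  e0=[1,0,0] h-->[0,2,1] k-->[0,0]
  e1=[0,1,0] h-->[1,2,1] k-->[1,2]
  e2=[0,0,1] h-->[0,2,2] k-->[0,1]
  ⟦path⟧₂ = ⟨0 1 0; 0 2 1⟩
Equal? NO — does not commute

Answer: DOES NOT COMMUTE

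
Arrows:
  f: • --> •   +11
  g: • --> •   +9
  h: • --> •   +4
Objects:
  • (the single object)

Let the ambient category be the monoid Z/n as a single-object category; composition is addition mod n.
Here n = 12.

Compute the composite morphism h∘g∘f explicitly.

  0 +11≡11 +9≡8 +4≡0  (mod 12)
result: +0

Answer: +0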